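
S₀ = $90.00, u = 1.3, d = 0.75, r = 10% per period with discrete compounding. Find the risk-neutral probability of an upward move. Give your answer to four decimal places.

Risk-neutral probability p = (1 + 0.1 − 0.75)/(1.3 − 0.75) = 0.3500/0.5500 = 0.6364

p = 0.6364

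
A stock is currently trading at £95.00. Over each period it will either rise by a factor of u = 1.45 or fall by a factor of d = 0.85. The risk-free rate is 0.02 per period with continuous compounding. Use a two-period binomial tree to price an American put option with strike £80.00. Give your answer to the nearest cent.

Risk-neutral probability p = (e^0.02 − 0.85)/(1.45 − 0.85) = 0.1702/0.6000 = 0.2837
Terminal stock prices: S_uu = 199.7, S_ud = 117.1, S_dd = 68.64
Terminal payoffs (K − S): max(-119.7, 0) = 0, max(-37.09, 0) = 0, max(11.36, 0) = 11.36
Node u (S = 137.8): continuation = e^(−0.02)·[0.2837·0.0000 + 0.7163·0.0000] = 0.0000; exercise value = 0.0000 ≤ continuation, so V_u = 0.0000
Node d (S = 80.75): continuation = e^(−0.02)·[0.2837·0.0000 + 0.7163·11.3625] = 7.9781; exercise value = 0.0000 ≤ continuation, so V_d = 7.9781
Node 0 (S = 95): continuation = e^(−0.02)·[0.2837·0.0000 + 0.7163·7.9781] = 5.6018; exercise value = 0.0000 ≤ continuation, so V_0 = 5.6018

£5.60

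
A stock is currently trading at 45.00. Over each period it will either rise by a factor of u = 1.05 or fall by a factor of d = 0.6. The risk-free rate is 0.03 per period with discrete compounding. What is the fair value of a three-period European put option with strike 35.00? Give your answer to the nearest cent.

0.68

Risk-neutral probability p = (1 + 0.03 − 0.6)/(1.05 − 0.6) = 0.4300/0.4500 = 0.9556
Terminal stock prices: S_uuu = 52.09, S_uud = 29.77, S_udd = 17.01, S_ddd = 9.72
Terminal payoffs (K − S): max(-17.09, 0) = 0, max(5.232, 0) = 5.232, max(17.99, 0) = 17.99, max(25.28, 0) = 25.28
Node uu (S = 49.61): V_uu = 1/1.03·[0.9556·0.0000 + 0.0444·5.2325] = 0.2258
Node ud (S = 28.35): V_ud = 1/1.03·[0.9556·5.2325 + 0.0444·17.9900] = 5.6306
Node dd (S = 16.2): V_dd = 1/1.03·[0.9556·17.9900 + 0.0444·25.2800] = 17.7806
Node u (S = 47.25): V_u = 1/1.03·[0.9556·0.2258 + 0.0444·5.6306] = 0.4524
Node d (S = 27): V_d = 1/1.03·[0.9556·5.6306 + 0.0444·17.7806] = 5.9909
Node 0 (S = 45): V_0 = 1/1.03·[0.9556·0.4524 + 0.0444·5.9909] = 0.6782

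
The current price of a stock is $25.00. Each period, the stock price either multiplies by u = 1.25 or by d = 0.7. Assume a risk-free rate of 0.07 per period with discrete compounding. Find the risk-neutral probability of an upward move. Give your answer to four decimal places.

Risk-neutral probability p = (1 + 0.07 − 0.7)/(1.25 − 0.7) = 0.3700/0.5500 = 0.6727

p = 0.6727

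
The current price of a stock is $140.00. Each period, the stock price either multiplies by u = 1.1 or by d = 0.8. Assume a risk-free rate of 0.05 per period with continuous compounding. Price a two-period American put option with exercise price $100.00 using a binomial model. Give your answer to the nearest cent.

$0.25

Risk-neutral probability p = (e^0.05 − 0.8)/(1.1 − 0.8) = 0.2513/0.3000 = 0.8376
Terminal stock prices: S_uu = 169.4, S_ud = 123.2, S_dd = 89.6
Terminal payoffs (K − S): max(-69.4, 0) = 0, max(-23.2, 0) = 0, max(10.4, 0) = 10.4
Node u (S = 154): continuation = e^(−0.05)·[0.8376·0.0000 + 0.1624·0.0000] = 0.0000; exercise value = 0.0000 ≤ continuation, so V_u = 0.0000
Node d (S = 112): continuation = e^(−0.05)·[0.8376·0.0000 + 0.1624·10.4000] = 1.6069; exercise value = 0.0000 ≤ continuation, so V_d = 1.6069
Node 0 (S = 140): continuation = e^(−0.05)·[0.8376·0.0000 + 0.1624·1.6069] = 0.2483; exercise value = 0.0000 ≤ continuation, so V_0 = 0.2483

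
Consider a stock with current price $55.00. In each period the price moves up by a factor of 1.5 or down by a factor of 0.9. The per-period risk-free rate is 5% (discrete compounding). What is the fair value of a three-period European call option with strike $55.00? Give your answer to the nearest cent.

Risk-neutral probability p = (1 + 0.05 − 0.9)/(1.5 − 0.9) = 0.1500/0.6000 = 0.2500
Terminal stock prices: S_uuu = 185.6, S_uud = 111.4, S_udd = 66.83, S_ddd = 40.1
Terminal payoffs (S − K): max(130.6, 0) = 130.6, max(56.38, 0) = 56.38, max(11.83, 0) = 11.83, max(-14.9, 0) = 0
Node uu (S = 123.8): V_uu = 1/1.05·[0.2500·130.6250 + 0.7500·56.3750] = 71.3690
Node ud (S = 74.25): V_ud = 1/1.05·[0.2500·56.3750 + 0.7500·11.8250] = 21.8690
Node dd (S = 44.55): V_dd = 1/1.05·[0.2500·11.8250 + 0.7500·0.0000] = 2.8155
Node u (S = 82.5): V_u = 1/1.05·[0.2500·71.3690 + 0.7500·21.8690] = 32.6134
Node d (S = 49.5): V_d = 1/1.05·[0.2500·21.8690 + 0.7500·2.8155] = 7.2180
Node 0 (S = 55): V_0 = 1/1.05·[0.2500·32.6134 + 0.7500·7.2180] = 12.9208

$12.92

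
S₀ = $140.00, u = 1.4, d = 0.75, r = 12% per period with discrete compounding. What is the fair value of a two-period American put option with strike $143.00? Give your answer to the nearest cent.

Risk-neutral probability p = (1 + 0.12 − 0.75)/(1.4 − 0.75) = 0.3700/0.6500 = 0.5692
Terminal stock prices: S_uu = 274.4, S_ud = 147, S_dd = 78.75
Terminal payoffs (K − S): max(-131.4, 0) = 0, max(-4, 0) = 0, max(64.25, 0) = 64.25
Node u (S = 196): continuation = 1/1.12·[0.5692·0.0000 + 0.4308·0.0000] = 0.0000; exercise value = 0.0000 ≤ continuation, so V_u = 0.0000
Node d (S = 105): continuation = 1/1.12·[0.5692·0.0000 + 0.4308·64.2500] = 24.7115; exercise value = 38.0000 > continuation, so V_d = 38.0000 (exercise)
Node 0 (S = 140): continuation = 1/1.12·[0.5692·0.0000 + 0.4308·38.0000] = 14.6154; exercise value = 3.0000 ≤ continuation, so V_0 = 14.6154

$14.62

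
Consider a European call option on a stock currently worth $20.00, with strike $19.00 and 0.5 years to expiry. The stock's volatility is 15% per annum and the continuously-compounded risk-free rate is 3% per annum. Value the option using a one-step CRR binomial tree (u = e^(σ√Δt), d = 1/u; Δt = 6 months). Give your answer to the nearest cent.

$1.74

CRR parameters: u = e^(σ√Δt) = e^(0.15·√0.5) = 1.1119, d = 1/u = 0.8994
Per-period rate: rΔt = 0.03·0.5 = 0.015, so R = e^0.015 = 1.0151
Risk-neutral probability p = (e^0.015 − 0.8994)/(1.1119 − 0.8994) = 0.1157/0.2125 = 0.5446
Terminal stock prices: S_u = 22.24, S_d = 17.99
Terminal payoffs (S − K): max(3.238, 0) = 3.238, max(-1.013, 0) = 0
Node 0 (S = 20): V_0 = e^(−0.015)·[0.5446·3.2379 + 0.4554·0.0000] = 1.7372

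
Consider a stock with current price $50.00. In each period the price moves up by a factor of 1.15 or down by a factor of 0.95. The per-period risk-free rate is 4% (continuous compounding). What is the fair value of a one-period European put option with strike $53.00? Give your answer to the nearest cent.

$2.88

Risk-neutral probability p = (e^0.04 − 0.95)/(1.15 − 0.95) = 0.0908/0.2000 = 0.4541
Terminal stock prices: S_u = 57.5, S_d = 47.5
Terminal payoffs (K − S): max(-4.5, 0) = 0, max(5.5, 0) = 5.5
Node 0 (S = 50): V_0 = e^(−0.04)·[0.4541·0.0000 + 0.5459·5.5000] = 2.8850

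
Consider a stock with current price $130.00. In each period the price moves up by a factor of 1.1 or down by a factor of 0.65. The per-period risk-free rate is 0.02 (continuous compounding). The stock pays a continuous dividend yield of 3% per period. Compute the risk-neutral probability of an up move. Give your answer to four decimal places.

Per-period risk-free factor R = e^0.02 = 1.0202; dividend-adjusted growth = e^(0.02−0.03) = 0.9900.
Risk-neutral probability p = (0.9900 − 0.65)/(1.1 − 0.65) = 0.3400/0.4500 = 0.7557

p = 0.7557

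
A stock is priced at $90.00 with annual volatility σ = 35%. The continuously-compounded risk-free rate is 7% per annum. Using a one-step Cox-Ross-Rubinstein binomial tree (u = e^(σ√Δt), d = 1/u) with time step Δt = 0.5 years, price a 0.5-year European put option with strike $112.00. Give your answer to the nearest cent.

$19.76

CRR parameters: u = e^(σ√Δt) = e^(0.35·√0.5) = 1.2808, d = 1/u = 0.7808
Per-period rate: rΔt = 0.07·0.5 = 0.035, so R = e^0.035 = 1.0356
Risk-neutral probability p = (e^0.035 − 0.7808)/(1.2808 − 0.7808) = 0.2549/0.5000 = 0.5097
Terminal stock prices: S_u = 115.3, S_d = 70.27
Terminal payoffs (K − S): max(-3.272, 0) = 0, max(41.73, 0) = 41.73
Node 0 (S = 90): V_0 = e^(−0.035)·[0.5097·0.0000 + 0.4903·41.7316] = 19.7582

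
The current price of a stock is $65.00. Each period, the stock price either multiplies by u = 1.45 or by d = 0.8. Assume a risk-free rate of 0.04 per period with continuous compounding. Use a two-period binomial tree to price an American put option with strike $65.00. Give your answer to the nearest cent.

$8.56

Risk-neutral probability p = (e^0.04 − 0.8)/(1.45 − 0.8) = 0.2408/0.6500 = 0.3705
Terminal stock prices: S_uu = 136.7, S_ud = 75.4, S_dd = 41.6
Terminal payoffs (K − S): max(-71.66, 0) = 0, max(-10.4, 0) = 0, max(23.4, 0) = 23.4
Node u (S = 94.25): continuation = e^(−0.04)·[0.3705·0.0000 + 0.6295·0.0000] = 0.0000; exercise value = 0.0000 ≤ continuation, so V_u = 0.0000
Node d (S = 52): continuation = e^(−0.04)·[0.3705·0.0000 + 0.6295·23.4000] = 14.1532; exercise value = 13.0000 ≤ continuation, so V_d = 14.1532
Node 0 (S = 65): continuation = e^(−0.04)·[0.3705·0.0000 + 0.6295·14.1532] = 8.5604; exercise value = 0.0000 ≤ continuation, so V_0 = 8.5604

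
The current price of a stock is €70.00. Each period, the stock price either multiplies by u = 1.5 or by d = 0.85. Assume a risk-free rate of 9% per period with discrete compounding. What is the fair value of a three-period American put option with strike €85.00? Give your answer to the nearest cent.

€15.79

Risk-neutral probability p = (1 + 0.09 − 0.85)/(1.5 − 0.85) = 0.2400/0.6500 = 0.3692
Terminal stock prices: S_uuu = 236.2, S_uud = 133.9, S_udd = 75.86, S_ddd = 42.99
Terminal payoffs (K − S): max(-151.2, 0) = 0, max(-48.88, 0) = 0, max(9.138, 0) = 9.138, max(42.01, 0) = 42.01
Node uu (S = 157.5): continuation = 1/1.09·[0.3692·0.0000 + 0.6308·0.0000] = 0.0000; exercise value = 0.0000 ≤ continuation, so V_uu = 0.0000
Node ud (S = 89.25): continuation = 1/1.09·[0.3692·0.0000 + 0.6308·9.1375] = 5.2878; exercise value = 0.0000 ≤ continuation, so V_ud = 5.2878
Node dd (S = 50.57): continuation = 1/1.09·[0.3692·9.1375 + 0.6308·42.0113] = 27.4067; exercise value = 34.4250 > continuation, so V_dd = 34.4250 (exercise)
Node u (S = 105): continuation = 1/1.09·[0.3692·0.0000 + 0.6308·5.2878] = 3.0600; exercise value = 0.0000 ≤ continuation, so V_u = 3.0600
Node d (S = 59.5): continuation = 1/1.09·[0.3692·5.2878 + 0.6308·34.4250] = 21.7125; exercise value = 25.5000 > continuation, so V_d = 25.5000 (exercise)
Node 0 (S = 70): continuation = 1/1.09·[0.3692·3.0600 + 0.6308·25.5000] = 15.7931; exercise value = 15.0000 ≤ continuation, so V_0 = 15.7931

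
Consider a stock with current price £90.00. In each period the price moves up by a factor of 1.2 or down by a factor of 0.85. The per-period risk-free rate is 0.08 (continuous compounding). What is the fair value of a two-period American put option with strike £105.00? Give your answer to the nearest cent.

£15.00

Risk-neutral probability p = (e^0.08 − 0.85)/(1.2 − 0.85) = 0.2333/0.3500 = 0.6665
Terminal stock prices: S_uu = 129.6, S_ud = 91.8, S_dd = 65.02
Terminal payoffs (K − S): max(-24.6, 0) = 0, max(13.2, 0) = 13.2, max(39.98, 0) = 39.98
Node u (S = 108): continuation = e^(−0.08)·[0.6665·0.0000 + 0.3335·13.2000] = 4.0633; exercise value = 0.0000 ≤ continuation, so V_u = 4.0633
Node d (S = 76.5): continuation = e^(−0.08)·[0.6665·13.2000 + 0.3335·39.9750] = 20.4272; exercise value = 28.5000 > continuation, so V_d = 28.5000 (exercise)
Node 0 (S = 90): continuation = e^(−0.08)·[0.6665·4.0633 + 0.3335·28.5000] = 11.2732; exercise value = 15.0000 > continuation, so V_0 = 15.0000 (exercise)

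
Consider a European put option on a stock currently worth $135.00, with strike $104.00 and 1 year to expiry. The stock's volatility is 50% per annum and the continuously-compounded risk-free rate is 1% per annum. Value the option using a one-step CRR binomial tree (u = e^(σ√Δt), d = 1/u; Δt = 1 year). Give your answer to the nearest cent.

CRR parameters: u = e^(σ√Δt) = e^(0.5·√1) = 1.6487, d = 1/u = 0.6065
Per-period rate: rΔt = 0.01·1 = 0.01, so R = e^0.01 = 1.0101
Risk-neutral probability p = (e^0.01 − 0.6065)/(1.6487 − 0.6065) = 0.4035/1.0422 = 0.3872
Terminal stock prices: S_u = 222.6, S_d = 81.88
Terminal payoffs (K − S): max(-118.6, 0) = 0, max(22.12, 0) = 22.12
Node 0 (S = 135): V_0 = e^(−0.01)·[0.3872·0.0000 + 0.6128·22.1184] = 13.4196

$13.42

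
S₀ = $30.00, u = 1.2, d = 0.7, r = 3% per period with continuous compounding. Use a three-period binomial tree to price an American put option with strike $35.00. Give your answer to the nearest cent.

$7.32

Risk-neutral probability p = (e^0.03 − 0.7)/(1.2 − 0.7) = 0.3305/0.5000 = 0.6609
Terminal stock prices: S_uuu = 51.84, S_uud = 30.24, S_udd = 17.64, S_ddd = 10.29
Terminal payoffs (K − S): max(-16.84, 0) = 0, max(4.76, 0) = 4.76, max(17.36, 0) = 17.36, max(24.71, 0) = 24.71
Node uu (S = 43.2): continuation = e^(−0.03)·[0.6609·0.0000 + 0.3391·4.7600] = 1.5664; exercise value = 0.0000 ≤ continuation, so V_uu = 1.5664
Node ud (S = 25.2): continuation = e^(−0.03)·[0.6609·4.7600 + 0.3391·17.3600] = 8.7656; exercise value = 9.8000 > continuation, so V_ud = 9.8000 (exercise)
Node dd (S = 14.7): continuation = e^(−0.03)·[0.6609·17.3600 + 0.3391·24.7100] = 19.2656; exercise value = 20.3000 > continuation, so V_dd = 20.3000 (exercise)
Node u (S = 36): continuation = e^(−0.03)·[0.6609·1.5664 + 0.3391·9.8000] = 4.2295; exercise value = 0.0000 ≤ continuation, so V_u = 4.2295
Node d (S = 21): continuation = e^(−0.03)·[0.6609·9.8000 + 0.3391·20.3000] = 12.9656; exercise value = 14.0000 > continuation, so V_d = 14.0000 (exercise)
Node 0 (S = 30): continuation = e^(−0.03)·[0.6609·4.2295 + 0.3391·14.0000] = 7.3197; exercise value = 5.0000 ≤ continuation, so V_0 = 7.3197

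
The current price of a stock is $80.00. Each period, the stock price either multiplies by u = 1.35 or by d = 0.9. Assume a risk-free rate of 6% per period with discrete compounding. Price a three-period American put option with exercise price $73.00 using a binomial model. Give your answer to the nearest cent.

$3.30

Risk-neutral probability p = (1 + 0.06 − 0.9)/(1.35 − 0.9) = 0.1600/0.4500 = 0.3556
Terminal stock prices: S_uuu = 196.8, S_uud = 131.2, S_udd = 87.48, S_ddd = 58.32
Terminal payoffs (K − S): max(-123.8, 0) = 0, max(-58.22, 0) = 0, max(-14.48, 0) = 0, max(14.68, 0) = 14.68
Node uu (S = 145.8): continuation = 1/1.06·[0.3556·0.0000 + 0.6444·0.0000] = 0.0000; exercise value = 0.0000 ≤ continuation, so V_uu = 0.0000
Node ud (S = 97.2): continuation = 1/1.06·[0.3556·0.0000 + 0.6444·0.0000] = 0.0000; exercise value = 0.0000 ≤ continuation, so V_ud = 0.0000
Node dd (S = 64.8): continuation = 1/1.06·[0.3556·0.0000 + 0.6444·14.6800] = 8.9249; exercise value = 8.2000 ≤ continuation, so V_dd = 8.9249
Node u (S = 108): continuation = 1/1.06·[0.3556·0.0000 + 0.6444·0.0000] = 0.0000; exercise value = 0.0000 ≤ continuation, so V_u = 0.0000
Node d (S = 72): continuation = 1/1.06·[0.3556·0.0000 + 0.6444·8.9249] = 5.4261; exercise value = 1.0000 ≤ continuation, so V_d = 5.4261
Node 0 (S = 80): continuation = 1/1.06·[0.3556·0.0000 + 0.6444·5.4261] = 3.2989; exercise value = 0.0000 ≤ continuation, so V_0 = 3.2989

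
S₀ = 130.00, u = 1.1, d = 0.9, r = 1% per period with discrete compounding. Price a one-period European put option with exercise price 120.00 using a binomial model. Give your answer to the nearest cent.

1.34

Risk-neutral probability p = (1 + 0.01 − 0.9)/(1.1 − 0.9) = 0.1100/0.2000 = 0.5500
Terminal stock prices: S_u = 143, S_d = 117
Terminal payoffs (K − S): max(-23, 0) = 0, max(3, 0) = 3
Node 0 (S = 130): V_0 = 1/1.01·[0.5500·0.0000 + 0.4500·3.0000] = 1.3366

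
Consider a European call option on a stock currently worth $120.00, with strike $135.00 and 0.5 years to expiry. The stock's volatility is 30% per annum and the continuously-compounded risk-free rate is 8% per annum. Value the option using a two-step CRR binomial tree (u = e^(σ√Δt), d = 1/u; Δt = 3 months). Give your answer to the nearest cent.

$7.27

CRR parameters: u = e^(σ√Δt) = e^(0.3·√0.25) = 1.1618, d = 1/u = 0.8607
Per-period rate: rΔt = 0.08·0.25 = 0.02, so R = e^0.02 = 1.0202
Risk-neutral probability p = (e^0.02 − 0.8607)/(1.1618 − 0.8607) = 0.1595/0.3011 = 0.5297
Terminal stock prices: S_uu = 162, S_ud = 120, S_dd = 88.9
Terminal payoffs (S − K): max(26.98, 0) = 26.98, max(-15, 0) = 0, max(-46.1, 0) = 0
Node u (S = 139.4): V_u = e^(−0.02)·[0.5297·26.9831 + 0.4703·0.0000] = 14.0087
Node d (S = 103.3): V_d = e^(−0.02)·[0.5297·0.0000 + 0.4703·0.0000] = 0.0000
Node 0 (S = 120): V_0 = e^(−0.02)·[0.5297·14.0087 + 0.4703·0.0000] = 7.2729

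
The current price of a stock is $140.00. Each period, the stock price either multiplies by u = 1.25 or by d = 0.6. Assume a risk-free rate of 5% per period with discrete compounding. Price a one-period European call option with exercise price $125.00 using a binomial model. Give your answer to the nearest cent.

$32.97

Risk-neutral probability p = (1 + 0.05 − 0.6)/(1.25 − 0.6) = 0.4500/0.6500 = 0.6923
Terminal stock prices: S_u = 175, S_d = 84
Terminal payoffs (S − K): max(50, 0) = 50, max(-41, 0) = 0
Node 0 (S = 140): V_0 = 1/1.05·[0.6923·50.0000 + 0.3077·0.0000] = 32.9670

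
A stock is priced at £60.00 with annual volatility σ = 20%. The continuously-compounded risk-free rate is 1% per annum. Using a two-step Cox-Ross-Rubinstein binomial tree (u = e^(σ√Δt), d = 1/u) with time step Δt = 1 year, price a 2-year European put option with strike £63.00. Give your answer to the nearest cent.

£7.62

CRR parameters: u = e^(σ√Δt) = e^(0.2·√1) = 1.2214, d = 1/u = 0.8187
Per-period rate: rΔt = 0.01·1 = 0.01, so R = e^0.01 = 1.0101
Risk-neutral probability p = (e^0.01 − 0.8187)/(1.2214 − 0.8187) = 0.1913/0.4027 = 0.4751
Terminal stock prices: S_uu = 89.51, S_ud = 60, S_dd = 40.22
Terminal payoffs (K − S): max(-26.51, 0) = 0, max(3, 0) = 3, max(22.78, 0) = 22.78
Node u (S = 73.28): V_u = e^(−0.01)·[0.4751·0.0000 + 0.5249·3.0000] = 1.5590
Node d (S = 49.12): V_d = e^(−0.01)·[0.4751·3.0000 + 0.5249·22.7808] = 13.2493
Node 0 (S = 60): V_0 = e^(−0.01)·[0.4751·1.5590 + 0.5249·13.2493] = 7.6184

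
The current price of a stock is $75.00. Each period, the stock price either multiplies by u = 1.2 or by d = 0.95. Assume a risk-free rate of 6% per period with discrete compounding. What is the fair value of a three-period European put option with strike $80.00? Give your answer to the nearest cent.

Risk-neutral probability p = (1 + 0.06 − 0.95)/(1.2 − 0.95) = 0.1100/0.2500 = 0.4400
Terminal stock prices: S_uuu = 129.6, S_uud = 102.6, S_udd = 81.22, S_ddd = 64.3
Terminal payoffs (K − S): max(-49.6, 0) = 0, max(-22.6, 0) = 0, max(-1.225, 0) = 0, max(15.7, 0) = 15.7
Node uu (S = 108): V_uu = 1/1.06·[0.4400·0.0000 + 0.5600·0.0000] = 0.0000
Node ud (S = 85.5): V_ud = 1/1.06·[0.4400·0.0000 + 0.5600·0.0000] = 0.0000
Node dd (S = 67.69): V_dd = 1/1.06·[0.4400·0.0000 + 0.5600·15.6969] = 8.2927
Node u (S = 90): V_u = 1/1.06·[0.4400·0.0000 + 0.5600·0.0000] = 0.0000
Node d (S = 71.25): V_d = 1/1.06·[0.4400·0.0000 + 0.5600·8.2927] = 4.3810
Node 0 (S = 75): V_0 = 1/1.06·[0.4400·0.0000 + 0.5600·4.3810] = 2.3145

$2.31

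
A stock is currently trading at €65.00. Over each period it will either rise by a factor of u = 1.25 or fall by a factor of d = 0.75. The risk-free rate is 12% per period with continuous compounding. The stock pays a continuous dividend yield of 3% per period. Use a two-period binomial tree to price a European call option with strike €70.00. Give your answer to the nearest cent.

Per-period risk-free factor R = e^0.12 = 1.1275; dividend-adjusted growth = e^(0.12−0.03) = 1.0942.
Risk-neutral probability p = (1.0942 − 0.75)/(1.25 − 0.75) = 0.3442/0.5000 = 0.6883
Terminal stock prices: S_uu = 101.6, S_ud = 60.94, S_dd = 36.56
Terminal payoffs (S − K): max(31.56, 0) = 31.56, max(-9.062, 0) = 0, max(-33.44, 0) = 0
Node u (S = 81.25): V_u = e^(−0.12)·[0.6883·31.5625 + 0.3117·0.0000] = 19.2692
Node d (S = 48.75): V_d = e^(−0.12)·[0.6883·0.0000 + 0.3117·0.0000] = 0.0000
Node 0 (S = 65): V_0 = e^(−0.12)·[0.6883·19.2692 + 0.3117·0.0000] = 11.7641

€11.76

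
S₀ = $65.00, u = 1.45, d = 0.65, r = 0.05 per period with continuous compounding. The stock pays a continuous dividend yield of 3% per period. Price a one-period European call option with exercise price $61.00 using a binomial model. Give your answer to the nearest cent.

Per-period risk-free factor R = e^0.05 = 1.0513; dividend-adjusted growth = e^(0.05−0.03) = 1.0202.
Risk-neutral probability p = (1.0202 − 0.65)/(1.45 − 0.65) = 0.3702/0.8000 = 0.4628
Terminal stock prices: S_u = 94.25, S_d = 42.25
Terminal payoffs (S − K): max(33.25, 0) = 33.25, max(-18.75, 0) = 0
Node 0 (S = 65): V_0 = e^(−0.05)·[0.4628·33.2500 + 0.5372·0.0000] = 14.6361

$14.64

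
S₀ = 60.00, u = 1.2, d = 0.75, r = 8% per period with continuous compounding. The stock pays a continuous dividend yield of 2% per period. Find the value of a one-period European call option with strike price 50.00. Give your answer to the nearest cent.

Per-period risk-free factor R = e^0.08 = 1.0833; dividend-adjusted growth = e^(0.08−0.02) = 1.0618.
Risk-neutral probability p = (1.0618 − 0.75)/(1.2 − 0.75) = 0.3118/0.4500 = 0.6930
Terminal stock prices: S_u = 72, S_d = 45
Terminal payoffs (S − K): max(22, 0) = 22, max(-5, 0) = 0
Node 0 (S = 60): V_0 = e^(−0.08)·[0.6930·22.0000 + 0.3070·0.0000] = 14.0732

14.07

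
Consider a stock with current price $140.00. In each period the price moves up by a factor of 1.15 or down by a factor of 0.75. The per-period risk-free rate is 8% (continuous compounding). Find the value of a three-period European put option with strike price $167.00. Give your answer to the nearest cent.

Risk-neutral probability p = (e^0.08 − 0.75)/(1.15 − 0.75) = 0.3333/0.4000 = 0.8332
Terminal stock prices: S_uuu = 212.9, S_uud = 138.9, S_udd = 90.56, S_ddd = 59.06
Terminal payoffs (K − S): max(-45.92, 0) = 0, max(28.14, 0) = 28.14, max(76.44, 0) = 76.44, max(107.9, 0) = 107.9
Node uu (S = 185.1): V_uu = e^(−0.08)·[0.8332·0.0000 + 0.1668·28.1375] = 4.3320
Node ud (S = 120.8): V_ud = e^(−0.08)·[0.8332·28.1375 + 0.1668·76.4375] = 33.4104
Node dd (S = 78.75): V_dd = e^(−0.08)·[0.8332·76.4375 + 0.1668·107.9375] = 75.4104
Node u (S = 161): V_u = e^(−0.08)·[0.8332·4.3320 + 0.1668·33.4104] = 8.4759
Node d (S = 105): V_d = e^(−0.08)·[0.8332·33.4104 + 0.1668·75.4104] = 37.3080
Node 0 (S = 140): V_0 = e^(−0.08)·[0.8332·8.4759 + 0.1668·37.3080] = 12.2632

$12.26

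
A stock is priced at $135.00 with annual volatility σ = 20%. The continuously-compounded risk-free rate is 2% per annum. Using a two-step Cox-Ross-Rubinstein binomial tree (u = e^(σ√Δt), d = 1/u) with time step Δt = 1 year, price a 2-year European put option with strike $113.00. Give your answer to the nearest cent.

$5.40

CRR parameters: u = e^(σ√Δt) = e^(0.2·√1) = 1.2214, d = 1/u = 0.8187
Per-period rate: rΔt = 0.02·1 = 0.02, so R = e^0.02 = 1.0202
Risk-neutral probability p = (e^0.02 − 0.8187)/(1.2214 − 0.8187) = 0.2015/0.4027 = 0.5003
Terminal stock prices: S_uu = 201.4, S_ud = 135, S_dd = 90.49
Terminal payoffs (K − S): max(-88.4, 0) = 0, max(-22, 0) = 0, max(22.51, 0) = 22.51
Node u (S = 164.9): V_u = e^(−0.02)·[0.5003·0.0000 + 0.4997·0.0000] = 0.0000
Node d (S = 110.5): V_d = e^(−0.02)·[0.5003·0.0000 + 0.4997·22.5068] = 11.0232
Node 0 (S = 135): V_0 = e^(−0.02)·[0.5003·0.0000 + 0.4997·11.0232] = 5.3988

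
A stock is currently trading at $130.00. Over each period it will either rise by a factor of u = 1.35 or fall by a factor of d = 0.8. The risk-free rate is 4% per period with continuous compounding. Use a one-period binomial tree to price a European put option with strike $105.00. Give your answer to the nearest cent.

$0.54

Risk-neutral probability p = (e^0.04 − 0.8)/(1.35 − 0.8) = 0.2408/0.5500 = 0.4378
Terminal stock prices: S_u = 175.5, S_d = 104
Terminal payoffs (K − S): max(-70.5, 0) = 0, max(1, 0) = 1
Node 0 (S = 130): V_0 = e^(−0.04)·[0.4378·0.0000 + 0.5622·1.0000] = 0.5401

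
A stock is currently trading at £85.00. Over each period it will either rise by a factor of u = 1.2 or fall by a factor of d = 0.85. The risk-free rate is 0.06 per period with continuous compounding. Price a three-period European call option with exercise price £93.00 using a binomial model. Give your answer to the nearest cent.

£13.98

Risk-neutral probability p = (e^0.06 − 0.85)/(1.2 − 0.85) = 0.2118/0.3500 = 0.6052
Terminal stock prices: S_uuu = 146.9, S_uud = 104, S_udd = 73.69, S_ddd = 52.2
Terminal payoffs (S − K): max(53.88, 0) = 53.88, max(11.04, 0) = 11.04, max(-19.31, 0) = 0, max(-40.8, 0) = 0
Node uu (S = 122.4): V_uu = e^(−0.06)·[0.6052·53.8800 + 0.3948·11.0400] = 34.8159
Node ud (S = 86.7): V_ud = e^(−0.06)·[0.6052·11.0400 + 0.3948·0.0000] = 6.2928
Node dd (S = 61.41): V_dd = e^(−0.06)·[0.6052·0.0000 + 0.3948·0.0000] = 0.0000
Node u (S = 102): V_u = e^(−0.06)·[0.6052·34.8159 + 0.3948·6.2928] = 22.1845
Node d (S = 72.25): V_d = e^(−0.06)·[0.6052·6.2928 + 0.3948·0.0000] = 3.5869
Node 0 (S = 85): V_0 = e^(−0.06)·[0.6052·22.1845 + 0.3948·3.5869] = 13.9787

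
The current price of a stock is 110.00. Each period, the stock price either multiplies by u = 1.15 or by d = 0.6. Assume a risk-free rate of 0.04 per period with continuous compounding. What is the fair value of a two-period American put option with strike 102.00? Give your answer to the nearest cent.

Risk-neutral probability p = (e^0.04 − 0.6)/(1.15 − 0.6) = 0.4408/0.5500 = 0.8015
Terminal stock prices: S_uu = 145.5, S_ud = 75.9, S_dd = 39.6
Terminal payoffs (K − S): max(-43.47, 0) = 0, max(26.1, 0) = 26.1, max(62.4, 0) = 62.4
Node u (S = 126.5): continuation = e^(−0.04)·[0.8015·0.0000 + 0.1985·26.1000] = 4.9784; exercise value = 0.0000 ≤ continuation, so V_u = 4.9784
Node d (S = 66): continuation = e^(−0.04)·[0.8015·26.1000 + 0.1985·62.4000] = 32.0005; exercise value = 36.0000 > continuation, so V_d = 36.0000 (exercise)
Node 0 (S = 110): continuation = e^(−0.04)·[0.8015·4.9784 + 0.1985·36.0000] = 10.7003; exercise value = 0.0000 ≤ continuation, so V_0 = 10.7003

10.70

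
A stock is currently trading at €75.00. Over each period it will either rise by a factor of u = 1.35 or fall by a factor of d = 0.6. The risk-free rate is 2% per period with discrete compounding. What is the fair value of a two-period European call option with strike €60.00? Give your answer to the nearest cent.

€23.47

Risk-neutral probability p = (1 + 0.02 − 0.6)/(1.35 − 0.6) = 0.4200/0.7500 = 0.5600
Terminal stock prices: S_uu = 136.7, S_ud = 60.75, S_dd = 27
Terminal payoffs (S − K): max(76.69, 0) = 76.69, max(0.75, 0) = 0.75, max(-33, 0) = 0
Node u (S = 101.2): V_u = 1/1.02·[0.5600·76.6875 + 0.4400·0.7500] = 42.4265
Node d (S = 45): V_d = 1/1.02·[0.5600·0.7500 + 0.4400·0.0000] = 0.4118
Node 0 (S = 75): V_0 = 1/1.02·[0.5600·42.4265 + 0.4400·0.4118] = 23.4706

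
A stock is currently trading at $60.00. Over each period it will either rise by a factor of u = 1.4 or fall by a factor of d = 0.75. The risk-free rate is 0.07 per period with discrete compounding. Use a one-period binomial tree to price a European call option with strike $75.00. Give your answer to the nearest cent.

$4.14

Risk-neutral probability p = (1 + 0.07 − 0.75)/(1.4 − 0.75) = 0.3200/0.6500 = 0.4923
Terminal stock prices: S_u = 84, S_d = 45
Terminal payoffs (S − K): max(9, 0) = 9, max(-30, 0) = 0
Node 0 (S = 60): V_0 = 1/1.07·[0.4923·9.0000 + 0.5077·0.0000] = 4.1409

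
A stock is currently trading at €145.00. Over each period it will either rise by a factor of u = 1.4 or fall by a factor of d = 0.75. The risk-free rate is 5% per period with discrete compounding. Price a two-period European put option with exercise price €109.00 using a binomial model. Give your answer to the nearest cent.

Risk-neutral probability p = (1 + 0.05 − 0.75)/(1.4 − 0.75) = 0.3000/0.6500 = 0.4615
Terminal stock prices: S_uu = 284.2, S_ud = 152.2, S_dd = 81.56
Terminal payoffs (K − S): max(-175.2, 0) = 0, max(-43.25, 0) = 0, max(27.44, 0) = 27.44
Node u (S = 203): V_u = 1/1.05·[0.4615·0.0000 + 0.5385·0.0000] = 0.0000
Node d (S = 108.8): V_d = 1/1.05·[0.4615·0.0000 + 0.5385·27.4375] = 14.0705
Node 0 (S = 145): V_0 = 1/1.05·[0.4615·0.0000 + 0.5385·14.0705] = 7.2156

€7.22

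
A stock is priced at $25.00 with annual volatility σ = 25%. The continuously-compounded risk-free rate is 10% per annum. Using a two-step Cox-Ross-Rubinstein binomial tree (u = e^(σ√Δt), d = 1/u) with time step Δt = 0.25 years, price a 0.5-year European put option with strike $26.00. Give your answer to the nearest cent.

CRR parameters: u = e^(σ√Δt) = e^(0.25·√0.25) = 1.1331, d = 1/u = 0.8825
Per-period rate: rΔt = 0.1·0.25 = 0.025, so R = e^0.025 = 1.0253
Risk-neutral probability p = (e^0.025 − 0.8825)/(1.1331 − 0.8825) = 0.1428/0.2507 = 0.5698
Terminal stock prices: S_uu = 32.1, S_ud = 25, S_dd = 19.47
Terminal payoffs (K − S): max(-6.101, 0) = 0, max(1, 0) = 1, max(6.53, 0) = 6.53
Node u (S = 28.33): V_u = e^(−0.025)·[0.5698·0.0000 + 0.4302·1.0000] = 0.4196
Node d (S = 22.06): V_d = e^(−0.025)·[0.5698·1.0000 + 0.4302·6.5300] = 3.2956
Node 0 (S = 25): V_0 = e^(−0.025)·[0.5698·0.4196 + 0.4302·3.2956] = 1.6160

$1.62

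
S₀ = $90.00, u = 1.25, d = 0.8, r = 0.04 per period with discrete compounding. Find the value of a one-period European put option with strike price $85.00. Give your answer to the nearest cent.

$5.83

Risk-neutral probability p = (1 + 0.04 − 0.8)/(1.25 − 0.8) = 0.2400/0.4500 = 0.5333
Terminal stock prices: S_u = 112.5, S_d = 72
Terminal payoffs (K − S): max(-27.5, 0) = 0, max(13, 0) = 13
Node 0 (S = 90): V_0 = 1/1.04·[0.5333·0.0000 + 0.4667·13.0000] = 5.8333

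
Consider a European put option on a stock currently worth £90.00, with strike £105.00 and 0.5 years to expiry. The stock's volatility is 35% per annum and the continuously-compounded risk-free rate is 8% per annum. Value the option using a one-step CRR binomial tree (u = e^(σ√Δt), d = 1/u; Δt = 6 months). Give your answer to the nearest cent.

CRR parameters: u = e^(σ√Δt) = e^(0.35·√0.5) = 1.2808, d = 1/u = 0.7808
Per-period rate: rΔt = 0.08·0.5 = 0.04, so R = e^0.04 = 1.0408
Risk-neutral probability p = (e^0.04 − 0.7808)/(1.2808 − 0.7808) = 0.2601/0.5000 = 0.5201
Terminal stock prices: S_u = 115.3, S_d = 70.27
Terminal payoffs (K − S): max(-10.27, 0) = 0, max(34.73, 0) = 34.73
Node 0 (S = 90): V_0 = e^(−0.04)·[0.5201·0.0000 + 0.4799·34.7316] = 16.0156

£16.02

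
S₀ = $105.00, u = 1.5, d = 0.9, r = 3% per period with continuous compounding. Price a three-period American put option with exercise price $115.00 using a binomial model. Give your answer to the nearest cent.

$17.27

Risk-neutral probability p = (e^0.03 − 0.9)/(1.5 − 0.9) = 0.1305/0.6000 = 0.2174
Terminal stock prices: S_uuu = 354.4, S_uud = 212.6, S_udd = 127.6, S_ddd = 76.55
Terminal payoffs (K − S): max(-239.4, 0) = 0, max(-97.62, 0) = 0, max(-12.58, 0) = 0, max(38.45, 0) = 38.45
Node uu (S = 236.2): continuation = e^(−0.03)·[0.2174·0.0000 + 0.7826·0.0000] = 0.0000; exercise value = 0.0000 ≤ continuation, so V_uu = 0.0000
Node ud (S = 141.8): continuation = e^(−0.03)·[0.2174·0.0000 + 0.7826·0.0000] = 0.0000; exercise value = 0.0000 ≤ continuation, so V_ud = 0.0000
Node dd (S = 85.05): continuation = e^(−0.03)·[0.2174·0.0000 + 0.7826·38.4550] = 29.2045; exercise value = 29.9500 > continuation, so V_dd = 29.9500 (exercise)
Node u (S = 157.5): continuation = e^(−0.03)·[0.2174·0.0000 + 0.7826·0.0000] = 0.0000; exercise value = 0.0000 ≤ continuation, so V_u = 0.0000
Node d (S = 94.5): continuation = e^(−0.03)·[0.2174·0.0000 + 0.7826·29.9500] = 22.7454; exercise value = 20.5000 ≤ continuation, so V_d = 22.7454
Node 0 (S = 105): continuation = e^(−0.03)·[0.2174·0.0000 + 0.7826·22.7454] = 17.2740; exercise value = 10.0000 ≤ continuation, so V_0 = 17.2740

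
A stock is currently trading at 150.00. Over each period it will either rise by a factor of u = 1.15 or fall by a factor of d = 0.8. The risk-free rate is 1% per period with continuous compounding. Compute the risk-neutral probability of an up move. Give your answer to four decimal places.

p = 0.6001

Risk-neutral probability p = (e^0.01 − 0.8)/(1.15 − 0.8) = 0.2101/0.3500 = 0.6001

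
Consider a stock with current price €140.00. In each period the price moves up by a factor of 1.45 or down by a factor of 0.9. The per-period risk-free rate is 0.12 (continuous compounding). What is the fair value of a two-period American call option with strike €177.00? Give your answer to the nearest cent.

€17.97

Risk-neutral probability p = (e^0.12 − 0.9)/(1.45 − 0.9) = 0.2275/0.5500 = 0.4136
Terminal stock prices: S_uu = 294.4, S_ud = 182.7, S_dd = 113.4
Terminal payoffs (S − K): max(117.4, 0) = 117.4, max(5.7, 0) = 5.7, max(-63.6, 0) = 0
Node u (S = 203): continuation = e^(−0.12)·[0.4136·117.3500 + 0.5864·5.7000] = 46.0151; exercise value = 26.0000 ≤ continuation, so V_u = 46.0151
Node d (S = 126): continuation = e^(−0.12)·[0.4136·5.7000 + 0.5864·0.0000] = 2.0911; exercise value = 0.0000 ≤ continuation, so V_d = 2.0911
Node 0 (S = 140): continuation = e^(−0.12)·[0.4136·46.0151 + 0.5864·2.0911] = 17.9685; exercise value = 0.0000 ≤ continuation, so V_0 = 17.9685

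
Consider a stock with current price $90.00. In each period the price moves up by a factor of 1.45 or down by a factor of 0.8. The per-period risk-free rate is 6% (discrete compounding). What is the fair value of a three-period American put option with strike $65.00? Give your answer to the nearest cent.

Risk-neutral probability p = (1 + 0.06 − 0.8)/(1.45 − 0.8) = 0.2600/0.6500 = 0.4000
Terminal stock prices: S_uuu = 274.4, S_uud = 151.4, S_udd = 83.52, S_ddd = 46.08
Terminal payoffs (K − S): max(-209.4, 0) = 0, max(-86.38, 0) = 0, max(-18.52, 0) = 0, max(18.92, 0) = 18.92
Node uu (S = 189.2): continuation = 1/1.06·[0.4000·0.0000 + 0.6000·0.0000] = 0.0000; exercise value = 0.0000 ≤ continuation, so V_uu = 0.0000
Node ud (S = 104.4): continuation = 1/1.06·[0.4000·0.0000 + 0.6000·0.0000] = 0.0000; exercise value = 0.0000 ≤ continuation, so V_ud = 0.0000
Node dd (S = 57.6): continuation = 1/1.06·[0.4000·0.0000 + 0.6000·18.9200] = 10.7094; exercise value = 7.4000 ≤ continuation, so V_dd = 10.7094
Node u (S = 130.5): continuation = 1/1.06·[0.4000·0.0000 + 0.6000·0.0000] = 0.0000; exercise value = 0.0000 ≤ continuation, so V_u = 0.0000
Node d (S = 72): continuation = 1/1.06·[0.4000·0.0000 + 0.6000·10.7094] = 6.0619; exercise value = 0.0000 ≤ continuation, so V_d = 6.0619
Node 0 (S = 90): continuation = 1/1.06·[0.4000·0.0000 + 0.6000·6.0619] = 3.4313; exercise value = 0.0000 ≤ continuation, so V_0 = 3.4313

$3.43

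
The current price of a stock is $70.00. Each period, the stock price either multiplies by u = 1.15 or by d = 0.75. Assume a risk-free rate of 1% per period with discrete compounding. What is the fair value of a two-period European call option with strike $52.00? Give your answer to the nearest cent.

$20.54

Risk-neutral probability p = (1 + 0.01 − 0.75)/(1.15 − 0.75) = 0.2600/0.4000 = 0.6500
Terminal stock prices: S_uu = 92.57, S_ud = 60.38, S_dd = 39.38
Terminal payoffs (S − K): max(40.57, 0) = 40.57, max(8.375, 0) = 8.375, max(-12.62, 0) = 0
Node u (S = 80.5): V_u = 1/1.01·[0.6500·40.5750 + 0.3500·8.3750] = 29.0149
Node d (S = 52.5): V_d = 1/1.01·[0.6500·8.3750 + 0.3500·0.0000] = 5.3899
Node 0 (S = 70): V_0 = 1/1.01·[0.6500·29.0149 + 0.3500·5.3899] = 20.5407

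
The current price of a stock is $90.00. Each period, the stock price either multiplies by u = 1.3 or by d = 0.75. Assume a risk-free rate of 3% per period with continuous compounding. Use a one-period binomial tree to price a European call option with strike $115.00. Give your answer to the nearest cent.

Risk-neutral probability p = (e^0.03 − 0.75)/(1.3 − 0.75) = 0.2805/0.5500 = 0.5099
Terminal stock prices: S_u = 117, S_d = 67.5
Terminal payoffs (S − K): max(2, 0) = 2, max(-47.5, 0) = 0
Node 0 (S = 90): V_0 = e^(−0.03)·[0.5099·2.0000 + 0.4901·0.0000] = 0.9897

$0.99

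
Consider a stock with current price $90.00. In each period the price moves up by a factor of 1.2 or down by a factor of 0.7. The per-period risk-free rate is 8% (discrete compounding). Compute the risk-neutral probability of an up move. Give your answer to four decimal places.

p = 0.7600

Risk-neutral probability p = (1 + 0.08 − 0.7)/(1.2 − 0.7) = 0.3800/0.5000 = 0.7600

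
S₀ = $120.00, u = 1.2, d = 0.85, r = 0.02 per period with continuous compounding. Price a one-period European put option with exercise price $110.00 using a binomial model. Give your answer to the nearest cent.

Risk-neutral probability p = (e^0.02 − 0.85)/(1.2 − 0.85) = 0.1702/0.3500 = 0.4863
Terminal stock prices: S_u = 144, S_d = 102
Terminal payoffs (K − S): max(-34, 0) = 0, max(8, 0) = 8
Node 0 (S = 120): V_0 = e^(−0.02)·[0.4863·0.0000 + 0.5137·8.0000] = 4.0283

$4.03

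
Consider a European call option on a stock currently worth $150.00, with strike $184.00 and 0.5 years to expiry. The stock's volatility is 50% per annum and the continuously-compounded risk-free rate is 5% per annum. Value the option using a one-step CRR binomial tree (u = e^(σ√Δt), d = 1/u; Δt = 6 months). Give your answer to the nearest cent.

CRR parameters: u = e^(σ√Δt) = e^(0.5·√0.5) = 1.4241, d = 1/u = 0.7022
Per-period rate: rΔt = 0.05·0.5 = 0.025, so R = e^0.025 = 1.0253
Risk-neutral probability p = (e^0.025 − 0.7022)/(1.4241 − 0.7022) = 0.3231/0.7219 = 0.4476
Terminal stock prices: S_u = 213.6, S_d = 105.3
Terminal payoffs (S − K): max(29.62, 0) = 29.62, max(-78.67, 0) = 0
Node 0 (S = 150): V_0 = e^(−0.025)·[0.4476·29.6179 + 0.5524·0.0000] = 12.9293

$12.93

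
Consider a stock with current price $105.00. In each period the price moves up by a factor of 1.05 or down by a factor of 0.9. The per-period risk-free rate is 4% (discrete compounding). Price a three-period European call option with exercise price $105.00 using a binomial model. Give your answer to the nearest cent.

$11.96

Risk-neutral probability p = (1 + 0.04 − 0.9)/(1.05 − 0.9) = 0.1400/0.1500 = 0.9333
Terminal stock prices: S_uuu = 121.6, S_uud = 104.2, S_udd = 89.3, S_ddd = 76.55
Terminal payoffs (S − K): max(16.55, 0) = 16.55, max(-0.8137, 0) = 0, max(-15.7, 0) = 0, max(-28.45, 0) = 0
Node uu (S = 115.8): V_uu = 1/1.04·[0.9333·16.5506 + 0.0667·0.0000] = 14.8531
Node ud (S = 99.23): V_ud = 1/1.04·[0.9333·0.0000 + 0.0667·0.0000] = 0.0000
Node dd (S = 85.05): V_dd = 1/1.04·[0.9333·0.0000 + 0.0667·0.0000] = 0.0000
Node u (S = 110.2): V_u = 1/1.04·[0.9333·14.8531 + 0.0667·0.0000] = 13.3297
Node d (S = 94.5): V_d = 1/1.04·[0.9333·0.0000 + 0.0667·0.0000] = 0.0000
Node 0 (S = 105): V_0 = 1/1.04·[0.9333·13.3297 + 0.0667·0.0000] = 11.9626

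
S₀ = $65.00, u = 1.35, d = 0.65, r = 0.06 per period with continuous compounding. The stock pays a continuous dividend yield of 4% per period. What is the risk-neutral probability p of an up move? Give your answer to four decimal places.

Per-period risk-free factor R = e^0.06 = 1.0618; dividend-adjusted growth = e^(0.06−0.04) = 1.0202.
Risk-neutral probability p = (1.0202 − 0.65)/(1.35 − 0.65) = 0.3702/0.7000 = 0.5289

p = 0.5289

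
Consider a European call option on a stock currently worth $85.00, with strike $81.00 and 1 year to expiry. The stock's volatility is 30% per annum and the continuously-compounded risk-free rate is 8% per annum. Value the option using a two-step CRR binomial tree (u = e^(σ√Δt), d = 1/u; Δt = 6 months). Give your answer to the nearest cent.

$15.13

CRR parameters: u = e^(σ√Δt) = e^(0.3·√0.5) = 1.2363, d = 1/u = 0.8089
Per-period rate: rΔt = 0.08·0.5 = 0.04, so R = e^0.04 = 1.0408
Risk-neutral probability p = (e^0.04 − 0.8089)/(1.2363 − 0.8089) = 0.2320/0.4275 = 0.5426
Terminal stock prices: S_uu = 129.9, S_ud = 85, S_dd = 55.61
Terminal payoffs (S − K): max(48.92, 0) = 48.92, max(4, 0) = 4, max(-25.39, 0) = 0
Node u (S = 105.1): V_u = e^(−0.04)·[0.5426·48.9195 + 0.4574·4.0000] = 27.2625
Node d (S = 68.75): V_d = e^(−0.04)·[0.5426·4.0000 + 0.4574·0.0000] = 2.0854
Node 0 (S = 85): V_0 = e^(−0.04)·[0.5426·27.2625 + 0.4574·2.0854] = 15.1300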